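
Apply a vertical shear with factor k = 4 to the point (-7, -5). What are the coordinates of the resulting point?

Shear matrix for vertical shear with factor k = 4:
[[1, 0], [4, 1]]
Result: (-7, -5) → (-7, -33)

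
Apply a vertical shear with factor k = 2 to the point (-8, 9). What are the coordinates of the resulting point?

Shear matrix for vertical shear with factor k = 2:
[[1, 0], [2, 1]]
Result: (-8, 9) → (-8, -7)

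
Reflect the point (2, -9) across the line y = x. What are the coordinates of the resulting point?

Reflection across line y = x: (2, -9) → (-9, 2)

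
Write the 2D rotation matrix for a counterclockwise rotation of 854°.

Rotation matrix formula: [[cos θ, -sin θ], [sin θ, cos θ]]
For θ = 854°:
cos(854°) = -0.6947
sin(854°) = 0.7193
Result: [[-0.6947, -0.7193], [0.7193, -0.6947]]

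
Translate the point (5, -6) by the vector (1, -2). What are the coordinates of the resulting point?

Translation by (1, -2) (homogeneous matrix [[1, 0, 1], [0, 1, -2], [0, 0, 1]]):
x' = 5 + 1 = 6
y' = -6 + -2 = -8
Result: (6, -8)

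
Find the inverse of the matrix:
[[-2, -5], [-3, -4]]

For [[a,b],[c,d]], inverse = (1/det)·[[d,-b],[-c,a]]
det = (-2)(-4) - (-5)(-3) = 8 - 15 = -7
Inverse = (1/-7)·[[-4, 5], [3, -2]]
= [[4/7, -5/7], [-3/7, 2/7]]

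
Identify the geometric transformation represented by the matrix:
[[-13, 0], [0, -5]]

This matrix represents: non-uniform scaling by sx = -13, sy = -5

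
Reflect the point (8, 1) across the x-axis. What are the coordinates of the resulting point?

Reflection across x-axis: (8, 1) → (8, -1)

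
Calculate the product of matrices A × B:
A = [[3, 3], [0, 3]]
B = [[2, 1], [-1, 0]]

Matrix multiplication:
C[0][0] = 3×2 + 3×-1 = 3
C[0][1] = 3×1 + 3×0 = 3
C[1][0] = 0×2 + 3×-1 = -3
C[1][1] = 0×1 + 3×0 = 0
Result: [[3, 3], [-3, 0]]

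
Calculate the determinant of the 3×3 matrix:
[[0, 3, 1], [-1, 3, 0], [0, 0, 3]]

Expansion along first row:
det = 0·det([[3,0],[0,3]]) - 3·det([[-1,0],[0,3]]) + 1·det([[-1,3],[0,0]])
    = 0·(3·3 - 0·0) - 3·(-1·3 - 0·0) + 1·(-1·0 - 3·0)
    = 0·9 - 3·-3 + 1·0
    = 0 + 9 + 0 = 9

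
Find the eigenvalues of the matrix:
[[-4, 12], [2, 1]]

Characteristic equation: det(A - λI) = 0
λ² - (trace)λ + (det) = 0
trace = -4 + 1 = -3, det = (-4)(1) - (12)(2) = -28
λ² - (-3)λ + (-28) = 0
λ = (-3 ± √((-3)² - 4·(-28))) / 2 = (-3 ± √121) / 2
Solving: λ = -7, 4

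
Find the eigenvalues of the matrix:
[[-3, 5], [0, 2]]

Characteristic equation: det(A - λI) = 0
λ² - (trace)λ + (det) = 0
trace = -3 + 2 = -1, det = (-3)(2) - (5)(0) = -6
λ² - (-1)λ + (-6) = 0
λ = (-1 ± √((-1)² - 4·(-6))) / 2 = (-1 ± √25) / 2
Solving: λ = -3, 2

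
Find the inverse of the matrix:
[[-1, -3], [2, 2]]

For [[a,b],[c,d]], inverse = (1/det)·[[d,-b],[-c,a]]
det = (-1)(2) - (-3)(2) = -2 - -6 = 4
Inverse = (1/4)·[[2, 3], [-2, -1]]
= [[1/2, 3/4], [-1/2, -1/4]]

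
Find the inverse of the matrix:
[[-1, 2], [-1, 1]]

For [[a,b],[c,d]], inverse = (1/det)·[[d,-b],[-c,a]]
det = (-1)(1) - (2)(-1) = -1 - -2 = 1
Inverse = [[1, -2], [1, -1]]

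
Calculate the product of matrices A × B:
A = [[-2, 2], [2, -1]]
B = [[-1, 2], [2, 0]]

Matrix multiplication:
C[0][0] = -2×-1 + 2×2 = 6
C[0][1] = -2×2 + 2×0 = -4
C[1][0] = 2×-1 + -1×2 = -4
C[1][1] = 2×2 + -1×0 = 4
Result: [[6, -4], [-4, 4]]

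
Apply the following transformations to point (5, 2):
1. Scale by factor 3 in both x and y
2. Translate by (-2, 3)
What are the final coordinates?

Step 1: Scale (5, 2) by 3 → (15, 6)
Step 2: Translate by (-2, 3) → (13, 9)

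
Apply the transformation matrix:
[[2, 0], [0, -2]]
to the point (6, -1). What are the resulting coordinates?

Matrix multiplication:
[[2, 0], [0, -2]] × [6, -1]ᵀ
= [(2)(6) + (0)(-1), (0)(6) + (-2)(-1)]ᵀ
= [12, 2]ᵀ
Result: (12, 2)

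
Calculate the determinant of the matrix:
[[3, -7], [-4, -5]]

For a 2×2 matrix [[a, b], [c, d]], det = ad - bc
det = (3)(-5) - (-7)(-4) = -15 - 28 = -43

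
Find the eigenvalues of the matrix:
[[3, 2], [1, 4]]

Characteristic equation: det(A - λI) = 0
λ² - (trace)λ + (det) = 0
trace = 3 + 4 = 7, det = (3)(4) - (2)(1) = 10
λ² - (7)λ + (10) = 0
λ = (7 ± √((7)² - 4·(10))) / 2 = (7 ± √9) / 2
Solving: λ = 2, 5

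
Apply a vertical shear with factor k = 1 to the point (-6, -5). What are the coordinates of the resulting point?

Shear matrix for vertical shear with factor k = 1:
[[1, 0], [1, 1]]
Result: (-6, -5) → (-6, -11)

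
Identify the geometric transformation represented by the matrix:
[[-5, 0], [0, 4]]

This matrix represents: non-uniform scaling by sx = -5, sy = 4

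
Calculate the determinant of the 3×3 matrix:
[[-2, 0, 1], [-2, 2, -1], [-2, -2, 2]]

Expansion along first row:
det = -2·det([[2,-1],[-2,2]]) - 0·det([[-2,-1],[-2,2]]) + 1·det([[-2,2],[-2,-2]])
    = -2·(2·2 - -1·-2) - 0·(-2·2 - -1·-2) + 1·(-2·-2 - 2·-2)
    = -2·2 - 0·-6 + 1·8
    = -4 + 0 + 8 = 4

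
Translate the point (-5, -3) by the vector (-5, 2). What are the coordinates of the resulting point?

Translation by (-5, 2) (homogeneous matrix [[1, 0, -5], [0, 1, 2], [0, 0, 1]]):
x' = -5 + -5 = -10
y' = -3 + 2 = -1
Result: (-10, -1)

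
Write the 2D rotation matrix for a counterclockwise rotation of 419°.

Rotation matrix formula: [[cos θ, -sin θ], [sin θ, cos θ]]
For θ = 419°:
cos(419°) = 0.5150
sin(419°) = 0.8572
Result: [[0.5150, -0.8572], [0.8572, 0.5150]]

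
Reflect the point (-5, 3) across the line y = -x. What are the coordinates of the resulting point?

Reflection across line y = -x: (-5, 3) → (-3, 5)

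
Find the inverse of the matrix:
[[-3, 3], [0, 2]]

For [[a,b],[c,d]], inverse = (1/det)·[[d,-b],[-c,a]]
det = (-3)(2) - (3)(0) = -6 - 0 = -6
Inverse = (1/-6)·[[2, -3], [0, -3]]
= [[-1/3, 1/2], [0, 1/2]]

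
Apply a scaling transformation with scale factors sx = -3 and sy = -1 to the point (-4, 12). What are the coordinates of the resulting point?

Scaling matrix:
[[-3, 0], [0, -1]]
Result: (-4 × -3, 12 × -1) = (12, -12)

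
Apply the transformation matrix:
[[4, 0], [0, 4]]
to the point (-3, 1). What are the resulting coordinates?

Matrix multiplication:
[[4, 0], [0, 4]] × [-3, 1]ᵀ
= [(4)(-3) + (0)(1), (0)(-3) + (4)(1)]ᵀ
= [-12, 4]ᵀ
Result: (-12, 4)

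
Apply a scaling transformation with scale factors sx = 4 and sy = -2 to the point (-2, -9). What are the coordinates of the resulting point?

Scaling matrix:
[[4, 0], [0, -2]]
Result: (-2 × 4, -9 × -2) = (-8, 18)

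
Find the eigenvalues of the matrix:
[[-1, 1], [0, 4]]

Characteristic equation: det(A - λI) = 0
λ² - (trace)λ + (det) = 0
trace = -1 + 4 = 3, det = (-1)(4) - (1)(0) = -4
λ² - (3)λ + (-4) = 0
λ = (3 ± √((3)² - 4·(-4))) / 2 = (3 ± √25) / 2
Solving: λ = -1, 4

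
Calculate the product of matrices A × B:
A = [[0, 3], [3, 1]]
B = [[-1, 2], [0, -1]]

Matrix multiplication:
C[0][0] = 0×-1 + 3×0 = 0
C[0][1] = 0×2 + 3×-1 = -3
C[1][0] = 3×-1 + 1×0 = -3
C[1][1] = 3×2 + 1×-1 = 5
Result: [[0, -3], [-3, 5]]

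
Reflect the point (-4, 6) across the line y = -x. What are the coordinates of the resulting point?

Reflection across line y = -x: (-4, 6) → (-6, 4)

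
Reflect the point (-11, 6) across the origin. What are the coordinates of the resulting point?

Reflection across origin: (-11, 6) → (11, -6)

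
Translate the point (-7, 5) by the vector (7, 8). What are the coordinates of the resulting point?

Translation by (7, 8) (homogeneous matrix [[1, 0, 7], [0, 1, 8], [0, 0, 1]]):
x' = -7 + 7 = 0
y' = 5 + 8 = 13
Result: (0, 13)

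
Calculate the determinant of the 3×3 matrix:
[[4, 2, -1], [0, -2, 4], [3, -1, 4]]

Expansion along first row:
det = 4·det([[-2,4],[-1,4]]) - 2·det([[0,4],[3,4]]) + -1·det([[0,-2],[3,-1]])
    = 4·(-2·4 - 4·-1) - 2·(0·4 - 4·3) + -1·(0·-1 - -2·3)
    = 4·-4 - 2·-12 + -1·6
    = -16 + 24 + -6 = 2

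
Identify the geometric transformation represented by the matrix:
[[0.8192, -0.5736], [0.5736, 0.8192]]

This matrix represents: rotation by 35° counterclockwise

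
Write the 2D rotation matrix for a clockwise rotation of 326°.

Rotation matrix formula: [[cos θ, -sin θ], [sin θ, cos θ]]
A clockwise rotation by 326° is equivalent to a counterclockwise rotation by -326°.
For θ = -326°:
cos(-326°) = 0.8290
sin(-326°) = 0.5592
Result: [[0.8290, -0.5592], [0.5592, 0.8290]]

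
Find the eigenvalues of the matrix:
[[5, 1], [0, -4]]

Characteristic equation: det(A - λI) = 0
λ² - (trace)λ + (det) = 0
trace = 5 + -4 = 1, det = (5)(-4) - (1)(0) = -20
λ² - (1)λ + (-20) = 0
λ = (1 ± √((1)² - 4·(-20))) / 2 = (1 ± √81) / 2
Solving: λ = -4, 5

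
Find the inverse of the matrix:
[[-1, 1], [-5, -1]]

For [[a,b],[c,d]], inverse = (1/det)·[[d,-b],[-c,a]]
det = (-1)(-1) - (1)(-5) = 1 - -5 = 6
Inverse = (1/6)·[[-1, -1], [5, -1]]
= [[-1/6, -1/6], [5/6, -1/6]]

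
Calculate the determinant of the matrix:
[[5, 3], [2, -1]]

For a 2×2 matrix [[a, b], [c, d]], det = ad - bc
det = (5)(-1) - (3)(2) = -5 - 6 = -11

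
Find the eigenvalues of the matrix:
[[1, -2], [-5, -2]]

Characteristic equation: det(A - λI) = 0
λ² - (trace)λ + (det) = 0
trace = 1 + -2 = -1, det = (1)(-2) - (-2)(-5) = -12
λ² - (-1)λ + (-12) = 0
λ = (-1 ± √((-1)² - 4·(-12))) / 2 = (-1 ± √49) / 2
Solving: λ = -4, 3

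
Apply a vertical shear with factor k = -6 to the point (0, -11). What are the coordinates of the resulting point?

Shear matrix for vertical shear with factor k = -6:
[[1, 0], [-6, 1]]
Result: (0, -11) → (0, -11)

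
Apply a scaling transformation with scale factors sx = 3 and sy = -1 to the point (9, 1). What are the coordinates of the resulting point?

Scaling matrix:
[[3, 0], [0, -1]]
Result: (9 × 3, 1 × -1) = (27, -1)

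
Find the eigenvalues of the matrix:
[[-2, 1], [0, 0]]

Characteristic equation: det(A - λI) = 0
λ² - (trace)λ + (det) = 0
trace = -2 + 0 = -2, det = (-2)(0) - (1)(0) = 0
λ² - (-2)λ + (0) = 0
λ = (-2 ± √((-2)² - 4·(0))) / 2 = (-2 ± √4) / 2
Solving: λ = -2, 0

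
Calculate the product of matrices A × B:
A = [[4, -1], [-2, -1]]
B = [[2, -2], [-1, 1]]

Matrix multiplication:
C[0][0] = 4×2 + -1×-1 = 9
C[0][1] = 4×-2 + -1×1 = -9
C[1][0] = -2×2 + -1×-1 = -3
C[1][1] = -2×-2 + -1×1 = 3
Result: [[9, -9], [-3, 3]]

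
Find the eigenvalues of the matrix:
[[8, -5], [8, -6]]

Characteristic equation: det(A - λI) = 0
λ² - (trace)λ + (det) = 0
trace = 8 + -6 = 2, det = (8)(-6) - (-5)(8) = -8
λ² - (2)λ + (-8) = 0
λ = (2 ± √((2)² - 4·(-8))) / 2 = (2 ± √36) / 2
Solving: λ = -2, 4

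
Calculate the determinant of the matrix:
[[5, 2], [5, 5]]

For a 2×2 matrix [[a, b], [c, d]], det = ad - bc
det = (5)(5) - (2)(5) = 25 - 10 = 15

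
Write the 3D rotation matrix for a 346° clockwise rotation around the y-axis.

Rotation matrix for clockwise 346° around y-axis:
A clockwise rotation by 346° is a counterclockwise rotation by -346°.
cos(-346°) = 0.9703, sin(-346°) = 0.2419
Result: [[0.9703, 0, 0.2419], [0, 1, 0], [-0.2419, 0, 0.9703]]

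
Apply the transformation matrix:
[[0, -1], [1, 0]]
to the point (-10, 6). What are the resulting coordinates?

Matrix multiplication:
[[0, -1], [1, 0]] × [-10, 6]ᵀ
= [(0)(-10) + (-1)(6), (1)(-10) + (0)(6)]ᵀ
= [-6, -10]ᵀ
Result: (-6, -10)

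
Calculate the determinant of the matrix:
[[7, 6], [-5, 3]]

For a 2×2 matrix [[a, b], [c, d]], det = ad - bc
det = (7)(3) - (6)(-5) = 21 - -30 = 51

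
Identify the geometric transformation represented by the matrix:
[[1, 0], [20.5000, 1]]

This matrix represents: vertical shear with factor 20.5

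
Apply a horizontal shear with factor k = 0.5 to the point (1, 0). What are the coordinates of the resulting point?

Shear matrix for horizontal shear with factor k = 0.5:
[[1, 0.50], [0, 1]]
Result: (1, 0) → (1, 0)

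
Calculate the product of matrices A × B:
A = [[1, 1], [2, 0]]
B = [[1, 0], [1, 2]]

Matrix multiplication:
C[0][0] = 1×1 + 1×1 = 2
C[0][1] = 1×0 + 1×2 = 2
C[1][0] = 2×1 + 0×1 = 2
C[1][1] = 2×0 + 0×2 = 0
Result: [[2, 2], [2, 0]]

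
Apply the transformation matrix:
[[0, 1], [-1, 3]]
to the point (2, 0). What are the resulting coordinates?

Matrix multiplication:
[[0, 1], [-1, 3]] × [2, 0]ᵀ
= [(0)(2) + (1)(0), (-1)(2) + (3)(0)]ᵀ
= [0, -2]ᵀ
Result: (0, -2)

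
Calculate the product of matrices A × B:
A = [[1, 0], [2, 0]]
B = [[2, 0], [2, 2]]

Matrix multiplication:
C[0][0] = 1×2 + 0×2 = 2
C[0][1] = 1×0 + 0×2 = 0
C[1][0] = 2×2 + 0×2 = 4
C[1][1] = 2×0 + 0×2 = 0
Result: [[2, 0], [4, 0]]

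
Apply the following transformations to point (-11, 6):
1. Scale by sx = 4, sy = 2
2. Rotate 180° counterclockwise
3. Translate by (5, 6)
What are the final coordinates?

Step 1: Scale → (-44, 12)
Step 2: Rotate 180° → (44, -12)
Step 3: Translate → (49, -6)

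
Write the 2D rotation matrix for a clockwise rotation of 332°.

Rotation matrix formula: [[cos θ, -sin θ], [sin θ, cos θ]]
A clockwise rotation by 332° is equivalent to a counterclockwise rotation by -332°.
For θ = -332°:
cos(-332°) = 0.8829
sin(-332°) = 0.4695
Result: [[0.8829, -0.4695], [0.4695, 0.8829]]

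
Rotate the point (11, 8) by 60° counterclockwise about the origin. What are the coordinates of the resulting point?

Rotation matrix for 60°: [[cos 60°, -sin 60°], [sin 60°, cos 60°]] ≈ [[0.500000, -0.866025], [0.866025, 0.500000]]
[[0.500000, -0.866025], [0.866025, 0.500000]] × [11, 8]ᵀ ≈ [-1.4282, 13.5263]ᵀ
Result: (-1.4282, 13.5263)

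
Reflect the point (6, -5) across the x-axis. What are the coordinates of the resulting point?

Reflection across x-axis: (6, -5) → (6, 5)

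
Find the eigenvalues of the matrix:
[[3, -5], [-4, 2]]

Characteristic equation: det(A - λI) = 0
λ² - (trace)λ + (det) = 0
trace = 3 + 2 = 5, det = (3)(2) - (-5)(-4) = -14
λ² - (5)λ + (-14) = 0
λ = (5 ± √((5)² - 4·(-14))) / 2 = (5 ± √81) / 2
Solving: λ = -2, 7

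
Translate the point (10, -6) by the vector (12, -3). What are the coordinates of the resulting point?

Translation by (12, -3) (homogeneous matrix [[1, 0, 12], [0, 1, -3], [0, 0, 1]]):
x' = 10 + 12 = 22
y' = -6 + -3 = -9
Result: (22, -9)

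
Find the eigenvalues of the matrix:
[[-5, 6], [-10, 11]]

Characteristic equation: det(A - λI) = 0
λ² - (trace)λ + (det) = 0
trace = -5 + 11 = 6, det = (-5)(11) - (6)(-10) = 5
λ² - (6)λ + (5) = 0
λ = (6 ± √((6)² - 4·(5))) / 2 = (6 ± √16) / 2
Solving: λ = 1, 5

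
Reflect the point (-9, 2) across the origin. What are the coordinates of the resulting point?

Reflection across origin: (-9, 2) → (9, -2)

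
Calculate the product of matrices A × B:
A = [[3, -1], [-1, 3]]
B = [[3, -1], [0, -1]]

Matrix multiplication:
C[0][0] = 3×3 + -1×0 = 9
C[0][1] = 3×-1 + -1×-1 = -2
C[1][0] = -1×3 + 3×0 = -3
C[1][1] = -1×-1 + 3×-1 = -2
Result: [[9, -2], [-3, -2]]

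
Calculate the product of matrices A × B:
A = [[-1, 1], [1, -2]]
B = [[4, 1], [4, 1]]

Matrix multiplication:
C[0][0] = -1×4 + 1×4 = 0
C[0][1] = -1×1 + 1×1 = 0
C[1][0] = 1×4 + -2×4 = -4
C[1][1] = 1×1 + -2×1 = -1
Result: [[0, 0], [-4, -1]]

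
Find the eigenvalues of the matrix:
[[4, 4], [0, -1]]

Characteristic equation: det(A - λI) = 0
λ² - (trace)λ + (det) = 0
trace = 4 + -1 = 3, det = (4)(-1) - (4)(0) = -4
λ² - (3)λ + (-4) = 0
λ = (3 ± √((3)² - 4·(-4))) / 2 = (3 ± √25) / 2
Solving: λ = -1, 4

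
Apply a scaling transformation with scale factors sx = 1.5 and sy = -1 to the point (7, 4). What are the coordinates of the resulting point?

Scaling matrix:
[[1.50, 0], [0, -1]]
Result: (7 × 1.5, 4 × -1) = (10.5, -4)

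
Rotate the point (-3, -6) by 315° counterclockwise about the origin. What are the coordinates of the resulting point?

Rotation matrix for 315°: [[cos 315°, -sin 315°], [sin 315°, cos 315°]] ≈ [[0.707107, 0.707107], [-0.707107, 0.707107]]
[[0.707107, 0.707107], [-0.707107, 0.707107]] × [-3, -6]ᵀ ≈ [-6.3640, -2.1213]ᵀ
Result: (-6.3640, -2.1213)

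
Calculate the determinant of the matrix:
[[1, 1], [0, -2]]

For a 2×2 matrix [[a, b], [c, d]], det = ad - bc
det = (1)(-2) - (1)(0) = -2 - 0 = -2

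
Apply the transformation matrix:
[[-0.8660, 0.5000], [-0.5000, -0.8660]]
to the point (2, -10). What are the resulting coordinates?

Matrix multiplication:
[[-0.8660, 0.5000], [-0.5000, -0.8660]] × [2, -10]ᵀ
= [(-0.8660)(2) + (0.5000)(-10), (-0.5000)(2) + (-0.8660)(-10)]ᵀ
= [-6.7320, 7.6600]ᵀ
Result: (-6.7320, 7.6600)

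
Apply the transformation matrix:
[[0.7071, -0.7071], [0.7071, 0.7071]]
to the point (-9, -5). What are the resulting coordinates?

Matrix multiplication:
[[0.7071, -0.7071], [0.7071, 0.7071]] × [-9, -5]ᵀ
= [(0.7071)(-9) + (-0.7071)(-5), (0.7071)(-9) + (0.7071)(-5)]ᵀ
= [-2.8284, -9.8994]ᵀ
Result: (-2.8284, -9.8994)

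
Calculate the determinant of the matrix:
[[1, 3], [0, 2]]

For a 2×2 matrix [[a, b], [c, d]], det = ad - bc
det = (1)(2) - (3)(0) = 2 - 0 = 2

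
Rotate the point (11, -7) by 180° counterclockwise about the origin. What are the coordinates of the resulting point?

Rotation matrix for 180°: [[cos 180°, -sin 180°], [sin 180°, cos 180°]] = [[-1, 0], [0, -1]]
[[-1, 0], [0, -1]] × [11, -7]ᵀ = [-11, 7]ᵀ
Result: (-11, 7)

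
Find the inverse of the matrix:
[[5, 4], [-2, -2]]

For [[a,b],[c,d]], inverse = (1/det)·[[d,-b],[-c,a]]
det = (5)(-2) - (4)(-2) = -10 - -8 = -2
Inverse = (1/-2)·[[-2, -4], [2, 5]]
= [[1, 2], [-1, -5/2]]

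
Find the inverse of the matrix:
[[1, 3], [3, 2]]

For [[a,b],[c,d]], inverse = (1/det)·[[d,-b],[-c,a]]
det = (1)(2) - (3)(3) = 2 - 9 = -7
Inverse = (1/-7)·[[2, -3], [-3, 1]]
= [[-2/7, 3/7], [3/7, -1/7]]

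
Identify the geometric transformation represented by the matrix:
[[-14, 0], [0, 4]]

This matrix represents: non-uniform scaling by sx = -14, sy = 4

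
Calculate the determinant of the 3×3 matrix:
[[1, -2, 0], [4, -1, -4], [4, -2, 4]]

Expansion along first row:
det = 1·det([[-1,-4],[-2,4]]) - -2·det([[4,-4],[4,4]]) + 0·det([[4,-1],[4,-2]])
    = 1·(-1·4 - -4·-2) - -2·(4·4 - -4·4) + 0·(4·-2 - -1·4)
    = 1·-12 - -2·32 + 0·-4
    = -12 + 64 + 0 = 52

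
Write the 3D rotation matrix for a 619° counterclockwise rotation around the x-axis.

Rotation matrix for counterclockwise 619° around x-axis:
cos(619°) = -0.1908, sin(619°) = -0.9816
Result: [[1, 0, 0], [0, -0.1908, 0.9816], [0, -0.9816, -0.1908]]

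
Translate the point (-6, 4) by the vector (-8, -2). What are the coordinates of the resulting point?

Translation by (-8, -2) (homogeneous matrix [[1, 0, -8], [0, 1, -2], [0, 0, 1]]):
x' = -6 + -8 = -14
y' = 4 + -2 = 2
Result: (-14, 2)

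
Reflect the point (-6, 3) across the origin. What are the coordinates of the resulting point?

Reflection across origin: (-6, 3) → (6, -3)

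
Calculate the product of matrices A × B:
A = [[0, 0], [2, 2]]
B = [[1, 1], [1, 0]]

Matrix multiplication:
C[0][0] = 0×1 + 0×1 = 0
C[0][1] = 0×1 + 0×0 = 0
C[1][0] = 2×1 + 2×1 = 4
C[1][1] = 2×1 + 2×0 = 2
Result: [[0, 0], [4, 2]]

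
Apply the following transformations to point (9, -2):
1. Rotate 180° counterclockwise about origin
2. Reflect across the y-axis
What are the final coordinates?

Step 1: Rotate 180° → (-9, 2)
Step 2: Reflect across y-axis → (9, 2)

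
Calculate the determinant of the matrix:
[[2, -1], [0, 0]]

For a 2×2 matrix [[a, b], [c, d]], det = ad - bc
det = (2)(0) - (-1)(0) = 0 - 0 = 0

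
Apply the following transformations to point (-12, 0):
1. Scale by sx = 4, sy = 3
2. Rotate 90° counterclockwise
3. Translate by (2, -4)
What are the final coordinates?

Step 1: Scale → (-48, 0)
Step 2: Rotate 90° → (0, -48)
Step 3: Translate → (2, -52)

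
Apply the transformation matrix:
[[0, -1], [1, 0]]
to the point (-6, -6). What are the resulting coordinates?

Matrix multiplication:
[[0, -1], [1, 0]] × [-6, -6]ᵀ
= [(0)(-6) + (-1)(-6), (1)(-6) + (0)(-6)]ᵀ
= [6, -6]ᵀ
Result: (6, -6)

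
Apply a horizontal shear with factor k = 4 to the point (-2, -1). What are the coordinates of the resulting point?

Shear matrix for horizontal shear with factor k = 4:
[[1, 4], [0, 1]]
Result: (-2, -1) → (-6, -1)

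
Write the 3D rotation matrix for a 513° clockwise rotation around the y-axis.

Rotation matrix for clockwise 513° around y-axis:
A clockwise rotation by 513° is a counterclockwise rotation by -513°.
cos(-513°) = -0.8910, sin(-513°) = -0.4540
Result: [[-0.8910, 0, -0.4540], [0, 1, 0], [0.4540, 0, -0.8910]]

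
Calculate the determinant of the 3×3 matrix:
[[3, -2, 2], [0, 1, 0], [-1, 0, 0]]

Expansion along first row:
det = 3·det([[1,0],[0,0]]) - -2·det([[0,0],[-1,0]]) + 2·det([[0,1],[-1,0]])
    = 3·(1·0 - 0·0) - -2·(0·0 - 0·-1) + 2·(0·0 - 1·-1)
    = 3·0 - -2·0 + 2·1
    = 0 + 0 + 2 = 2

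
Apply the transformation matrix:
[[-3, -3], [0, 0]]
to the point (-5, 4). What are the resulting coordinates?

Matrix multiplication:
[[-3, -3], [0, 0]] × [-5, 4]ᵀ
= [(-3)(-5) + (-3)(4), (0)(-5) + (0)(4)]ᵀ
= [3, 0]ᵀ
Result: (3, 0)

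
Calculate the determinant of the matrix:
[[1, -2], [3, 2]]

For a 2×2 matrix [[a, b], [c, d]], det = ad - bc
det = (1)(2) - (-2)(3) = 2 - -6 = 8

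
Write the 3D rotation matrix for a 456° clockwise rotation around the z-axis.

Rotation matrix for clockwise 456° around z-axis:
A clockwise rotation by 456° is a counterclockwise rotation by -456°.
cos(-456°) = -0.1045, sin(-456°) = -0.9945
Result: [[-0.1045, 0.9945, 0], [-0.9945, -0.1045, 0], [0, 0, 1]]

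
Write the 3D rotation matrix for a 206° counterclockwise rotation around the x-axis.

Rotation matrix for counterclockwise 206° around x-axis:
cos(206°) = -0.8988, sin(206°) = -0.4384
Result: [[1, 0, 0], [0, -0.8988, 0.4384], [0, -0.4384, -0.8988]]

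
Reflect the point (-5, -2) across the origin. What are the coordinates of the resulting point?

Reflection across origin: (-5, -2) → (5, 2)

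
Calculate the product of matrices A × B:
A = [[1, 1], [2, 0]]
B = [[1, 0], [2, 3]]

Matrix multiplication:
C[0][0] = 1×1 + 1×2 = 3
C[0][1] = 1×0 + 1×3 = 3
C[1][0] = 2×1 + 0×2 = 2
C[1][1] = 2×0 + 0×3 = 0
Result: [[3, 3], [2, 0]]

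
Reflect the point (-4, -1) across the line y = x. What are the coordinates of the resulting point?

Reflection across line y = x: (-4, -1) → (-1, -4)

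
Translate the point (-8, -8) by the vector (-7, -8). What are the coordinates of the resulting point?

Translation by (-7, -8) (homogeneous matrix [[1, 0, -7], [0, 1, -8], [0, 0, 1]]):
x' = -8 + -7 = -15
y' = -8 + -8 = -16
Result: (-15, -16)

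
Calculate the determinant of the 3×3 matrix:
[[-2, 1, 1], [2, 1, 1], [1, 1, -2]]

Expansion along first row:
det = -2·det([[1,1],[1,-2]]) - 1·det([[2,1],[1,-2]]) + 1·det([[2,1],[1,1]])
    = -2·(1·-2 - 1·1) - 1·(2·-2 - 1·1) + 1·(2·1 - 1·1)
    = -2·-3 - 1·-5 + 1·1
    = 6 + 5 + 1 = 12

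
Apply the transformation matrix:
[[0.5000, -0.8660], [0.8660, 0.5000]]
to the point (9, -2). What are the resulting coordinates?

Matrix multiplication:
[[0.5000, -0.8660], [0.8660, 0.5000]] × [9, -2]ᵀ
= [(0.5000)(9) + (-0.8660)(-2), (0.8660)(9) + (0.5000)(-2)]ᵀ
= [6.2320, 6.7940]ᵀ
Result: (6.2320, 6.7940)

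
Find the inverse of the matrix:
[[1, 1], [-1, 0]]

For [[a,b],[c,d]], inverse = (1/det)·[[d,-b],[-c,a]]
det = (1)(0) - (1)(-1) = 0 - -1 = 1
Inverse = [[0, -1], [1, 1]]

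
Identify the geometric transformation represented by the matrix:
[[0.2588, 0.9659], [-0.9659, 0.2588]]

This matrix represents: rotation by 285° counterclockwise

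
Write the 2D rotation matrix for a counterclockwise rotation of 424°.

Rotation matrix formula: [[cos θ, -sin θ], [sin θ, cos θ]]
For θ = 424°:
cos(424°) = 0.4384
sin(424°) = 0.8988
Result: [[0.4384, -0.8988], [0.8988, 0.4384]]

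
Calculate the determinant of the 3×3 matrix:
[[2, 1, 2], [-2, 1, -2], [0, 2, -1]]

Expansion along first row:
det = 2·det([[1,-2],[2,-1]]) - 1·det([[-2,-2],[0,-1]]) + 2·det([[-2,1],[0,2]])
    = 2·(1·-1 - -2·2) - 1·(-2·-1 - -2·0) + 2·(-2·2 - 1·0)
    = 2·3 - 1·2 + 2·-4
    = 6 + -2 + -8 = -4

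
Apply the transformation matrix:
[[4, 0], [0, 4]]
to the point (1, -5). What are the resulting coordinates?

Matrix multiplication:
[[4, 0], [0, 4]] × [1, -5]ᵀ
= [(4)(1) + (0)(-5), (0)(1) + (4)(-5)]ᵀ
= [4, -20]ᵀ
Result: (4, -20)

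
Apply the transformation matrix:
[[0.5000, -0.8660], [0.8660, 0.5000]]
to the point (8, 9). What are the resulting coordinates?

Matrix multiplication:
[[0.5000, -0.8660], [0.8660, 0.5000]] × [8, 9]ᵀ
= [(0.5000)(8) + (-0.8660)(9), (0.8660)(8) + (0.5000)(9)]ᵀ
= [-3.7940, 11.4280]ᵀ
Result: (-3.7940, 11.4280)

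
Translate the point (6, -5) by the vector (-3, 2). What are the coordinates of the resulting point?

Translation by (-3, 2) (homogeneous matrix [[1, 0, -3], [0, 1, 2], [0, 0, 1]]):
x' = 6 + -3 = 3
y' = -5 + 2 = -3
Result: (3, -3)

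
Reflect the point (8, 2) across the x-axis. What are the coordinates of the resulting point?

Reflection across x-axis: (8, 2) → (8, -2)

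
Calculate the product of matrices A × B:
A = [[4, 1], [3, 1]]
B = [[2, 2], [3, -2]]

Matrix multiplication:
C[0][0] = 4×2 + 1×3 = 11
C[0][1] = 4×2 + 1×-2 = 6
C[1][0] = 3×2 + 1×3 = 9
C[1][1] = 3×2 + 1×-2 = 4
Result: [[11, 6], [9, 4]]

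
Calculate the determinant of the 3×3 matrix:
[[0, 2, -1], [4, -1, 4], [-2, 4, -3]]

Expansion along first row:
det = 0·det([[-1,4],[4,-3]]) - 2·det([[4,4],[-2,-3]]) + -1·det([[4,-1],[-2,4]])
    = 0·(-1·-3 - 4·4) - 2·(4·-3 - 4·-2) + -1·(4·4 - -1·-2)
    = 0·-13 - 2·-4 + -1·14
    = 0 + 8 + -14 = -6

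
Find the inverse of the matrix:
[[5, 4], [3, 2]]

For [[a,b],[c,d]], inverse = (1/det)·[[d,-b],[-c,a]]
det = (5)(2) - (4)(3) = 10 - 12 = -2
Inverse = (1/-2)·[[2, -4], [-3, 5]]
= [[-1, 2], [3/2, -5/2]]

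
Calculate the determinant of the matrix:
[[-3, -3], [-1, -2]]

For a 2×2 matrix [[a, b], [c, d]], det = ad - bc
det = (-3)(-2) - (-3)(-1) = 6 - 3 = 3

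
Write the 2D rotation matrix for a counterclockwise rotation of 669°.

Rotation matrix formula: [[cos θ, -sin θ], [sin θ, cos θ]]
For θ = 669°:
cos(669°) = 0.6293
sin(669°) = -0.7771
Result: [[0.6293, 0.7771], [-0.7771, 0.6293]]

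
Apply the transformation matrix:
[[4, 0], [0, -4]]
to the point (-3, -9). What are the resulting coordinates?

Matrix multiplication:
[[4, 0], [0, -4]] × [-3, -9]ᵀ
= [(4)(-3) + (0)(-9), (0)(-3) + (-4)(-9)]ᵀ
= [-12, 36]ᵀ
Result: (-12, 36)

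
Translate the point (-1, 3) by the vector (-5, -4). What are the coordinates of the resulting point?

Translation by (-5, -4) (homogeneous matrix [[1, 0, -5], [0, 1, -4], [0, 0, 1]]):
x' = -1 + -5 = -6
y' = 3 + -4 = -1
Result: (-6, -1)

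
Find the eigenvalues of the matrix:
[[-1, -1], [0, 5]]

Characteristic equation: det(A - λI) = 0
λ² - (trace)λ + (det) = 0
trace = -1 + 5 = 4, det = (-1)(5) - (-1)(0) = -5
λ² - (4)λ + (-5) = 0
λ = (4 ± √((4)² - 4·(-5))) / 2 = (4 ± √36) / 2
Solving: λ = -1, 5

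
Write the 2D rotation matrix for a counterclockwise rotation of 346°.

Rotation matrix formula: [[cos θ, -sin θ], [sin θ, cos θ]]
For θ = 346°:
cos(346°) = 0.9703
sin(346°) = -0.2419
Result: [[0.9703, 0.2419], [-0.2419, 0.9703]]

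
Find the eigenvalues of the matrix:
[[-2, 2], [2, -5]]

Characteristic equation: det(A - λI) = 0
λ² - (trace)λ + (det) = 0
trace = -2 + -5 = -7, det = (-2)(-5) - (2)(2) = 6
λ² - (-7)λ + (6) = 0
λ = (-7 ± √((-7)² - 4·(6))) / 2 = (-7 ± √25) / 2
Solving: λ = -6, -1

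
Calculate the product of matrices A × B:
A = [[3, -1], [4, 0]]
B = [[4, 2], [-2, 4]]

Matrix multiplication:
C[0][0] = 3×4 + -1×-2 = 14
C[0][1] = 3×2 + -1×4 = 2
C[1][0] = 4×4 + 0×-2 = 16
C[1][1] = 4×2 + 0×4 = 8
Result: [[14, 2], [16, 8]]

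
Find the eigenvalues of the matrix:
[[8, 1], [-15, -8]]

Characteristic equation: det(A - λI) = 0
λ² - (trace)λ + (det) = 0
trace = 8 + -8 = 0, det = (8)(-8) - (1)(-15) = -49
λ² - (0)λ + (-49) = 0
λ = (0 ± √((0)² - 4·(-49))) / 2 = (0 ± √196) / 2
Solving: λ = -7, 7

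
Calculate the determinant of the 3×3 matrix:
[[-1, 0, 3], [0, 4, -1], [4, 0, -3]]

Expansion along first row:
det = -1·det([[4,-1],[0,-3]]) - 0·det([[0,-1],[4,-3]]) + 3·det([[0,4],[4,0]])
    = -1·(4·-3 - -1·0) - 0·(0·-3 - -1·4) + 3·(0·0 - 4·4)
    = -1·-12 - 0·4 + 3·-16
    = 12 + 0 + -48 = -36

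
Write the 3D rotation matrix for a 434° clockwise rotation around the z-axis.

Rotation matrix for clockwise 434° around z-axis:
A clockwise rotation by 434° is a counterclockwise rotation by -434°.
cos(-434°) = 0.2756, sin(-434°) = -0.9613
Result: [[0.2756, 0.9613, 0], [-0.9613, 0.2756, 0], [0, 0, 1]]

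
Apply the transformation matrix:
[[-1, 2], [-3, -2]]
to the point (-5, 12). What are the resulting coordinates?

Matrix multiplication:
[[-1, 2], [-3, -2]] × [-5, 12]ᵀ
= [(-1)(-5) + (2)(12), (-3)(-5) + (-2)(12)]ᵀ
= [29, -9]ᵀ
Result: (29, -9)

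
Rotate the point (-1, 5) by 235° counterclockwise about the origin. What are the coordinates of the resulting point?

Rotation matrix for 235°: [[cos 235°, -sin 235°], [sin 235°, cos 235°]] ≈ [[-0.573576, 0.819152], [-0.819152, -0.573576]]
[[-0.573576, 0.819152], [-0.819152, -0.573576]] × [-1, 5]ᵀ ≈ [4.6693, -2.0487]ᵀ
Result: (4.6693, -2.0487)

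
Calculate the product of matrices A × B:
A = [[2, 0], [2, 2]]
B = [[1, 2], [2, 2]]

Matrix multiplication:
C[0][0] = 2×1 + 0×2 = 2
C[0][1] = 2×2 + 0×2 = 4
C[1][0] = 2×1 + 2×2 = 6
C[1][1] = 2×2 + 2×2 = 8
Result: [[2, 4], [6, 8]]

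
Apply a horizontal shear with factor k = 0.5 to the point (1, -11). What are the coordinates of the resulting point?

Shear matrix for horizontal shear with factor k = 0.5:
[[1, 0.50], [0, 1]]
Result: (1, -11) → (-4.5, -11)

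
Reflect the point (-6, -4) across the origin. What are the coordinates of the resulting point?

Reflection across origin: (-6, -4) → (6, 4)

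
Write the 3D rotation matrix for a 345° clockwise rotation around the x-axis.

Rotation matrix for clockwise 345° around x-axis:
A clockwise rotation by 345° is a counterclockwise rotation by -345°.
cos(-345°) = 0.9659, sin(-345°) = 0.2588
Result: [[1, 0, 0], [0, 0.9659, -0.2588], [0, 0.2588, 0.9659]]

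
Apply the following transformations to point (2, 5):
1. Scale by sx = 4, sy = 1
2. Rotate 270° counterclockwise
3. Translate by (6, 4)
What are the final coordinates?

Step 1: Scale → (8, 5)
Step 2: Rotate 270° → (5, -8)
Step 3: Translate → (11, -4)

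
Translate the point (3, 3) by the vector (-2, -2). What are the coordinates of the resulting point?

Translation by (-2, -2) (homogeneous matrix [[1, 0, -2], [0, 1, -2], [0, 0, 1]]):
x' = 3 + -2 = 1
y' = 3 + -2 = 1
Result: (1, 1)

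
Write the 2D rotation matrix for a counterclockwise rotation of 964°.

Rotation matrix formula: [[cos θ, -sin θ], [sin θ, cos θ]]
For θ = 964°:
cos(964°) = -0.4384
sin(964°) = -0.8988
Result: [[-0.4384, 0.8988], [-0.8988, -0.4384]]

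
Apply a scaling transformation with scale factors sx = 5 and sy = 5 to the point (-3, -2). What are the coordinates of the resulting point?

Scaling matrix:
[[5, 0], [0, 5]]
Result: (-3 × 5, -2 × 5) = (-15, -10)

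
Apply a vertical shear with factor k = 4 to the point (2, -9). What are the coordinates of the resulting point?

Shear matrix for vertical shear with factor k = 4:
[[1, 0], [4, 1]]
Result: (2, -9) → (2, -1)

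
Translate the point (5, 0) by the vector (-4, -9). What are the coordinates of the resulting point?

Translation by (-4, -9) (homogeneous matrix [[1, 0, -4], [0, 1, -9], [0, 0, 1]]):
x' = 5 + -4 = 1
y' = 0 + -9 = -9
Result: (1, -9)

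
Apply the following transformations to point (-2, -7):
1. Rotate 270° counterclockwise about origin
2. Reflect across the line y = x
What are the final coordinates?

Step 1: Rotate 270° → (-7, 2)
Step 2: Reflect across line y = x → (2, -7)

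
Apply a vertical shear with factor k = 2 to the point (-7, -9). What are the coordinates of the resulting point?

Shear matrix for vertical shear with factor k = 2:
[[1, 0], [2, 1]]
Result: (-7, -9) → (-7, -23)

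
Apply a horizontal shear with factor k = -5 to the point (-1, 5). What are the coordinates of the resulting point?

Shear matrix for horizontal shear with factor k = -5:
[[1, -5], [0, 1]]
Result: (-1, 5) → (-26, 5)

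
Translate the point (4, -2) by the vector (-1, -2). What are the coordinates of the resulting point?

Translation by (-1, -2) (homogeneous matrix [[1, 0, -1], [0, 1, -2], [0, 0, 1]]):
x' = 4 + -1 = 3
y' = -2 + -2 = -4
Result: (3, -4)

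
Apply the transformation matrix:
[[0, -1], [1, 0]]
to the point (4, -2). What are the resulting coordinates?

Matrix multiplication:
[[0, -1], [1, 0]] × [4, -2]ᵀ
= [(0)(4) + (-1)(-2), (1)(4) + (0)(-2)]ᵀ
= [2, 4]ᵀ
Result: (2, 4)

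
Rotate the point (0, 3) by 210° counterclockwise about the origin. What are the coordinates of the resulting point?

Rotation matrix for 210°: [[cos 210°, -sin 210°], [sin 210°, cos 210°]] ≈ [[-0.866025, 0.500000], [-0.500000, -0.866025]]
[[-0.866025, 0.500000], [-0.500000, -0.866025]] × [0, 3]ᵀ ≈ [1.5000, -2.5981]ᵀ
Result: (1.5000, -2.5981)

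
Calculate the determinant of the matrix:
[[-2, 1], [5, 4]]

For a 2×2 matrix [[a, b], [c, d]], det = ad - bc
det = (-2)(4) - (1)(5) = -8 - 5 = -13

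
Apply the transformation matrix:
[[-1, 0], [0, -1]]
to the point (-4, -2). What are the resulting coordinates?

Matrix multiplication:
[[-1, 0], [0, -1]] × [-4, -2]ᵀ
= [(-1)(-4) + (0)(-2), (0)(-4) + (-1)(-2)]ᵀ
= [4, 2]ᵀ
Result: (4, 2)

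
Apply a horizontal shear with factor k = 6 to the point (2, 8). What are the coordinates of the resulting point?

Shear matrix for horizontal shear with factor k = 6:
[[1, 6], [0, 1]]
Result: (2, 8) → (50, 8)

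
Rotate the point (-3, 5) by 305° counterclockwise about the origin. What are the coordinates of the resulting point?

Rotation matrix for 305°: [[cos 305°, -sin 305°], [sin 305°, cos 305°]] ≈ [[0.573576, 0.819152], [-0.819152, 0.573576]]
[[0.573576, 0.819152], [-0.819152, 0.573576]] × [-3, 5]ᵀ ≈ [2.3750, 5.3253]ᵀ
Result: (2.3750, 5.3253)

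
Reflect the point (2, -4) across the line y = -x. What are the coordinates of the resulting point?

Reflection across line y = -x: (2, -4) → (4, -2)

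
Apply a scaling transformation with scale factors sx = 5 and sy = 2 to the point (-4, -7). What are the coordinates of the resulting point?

Scaling matrix:
[[5, 0], [0, 2]]
Result: (-4 × 5, -7 × 2) = (-20, -14)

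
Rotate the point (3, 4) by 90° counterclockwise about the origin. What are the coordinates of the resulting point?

Rotation matrix for 90°: [[cos 90°, -sin 90°], [sin 90°, cos 90°]] = [[0, -1], [1, 0]]
[[0, -1], [1, 0]] × [3, 4]ᵀ = [-4, 3]ᵀ
Result: (-4, 3)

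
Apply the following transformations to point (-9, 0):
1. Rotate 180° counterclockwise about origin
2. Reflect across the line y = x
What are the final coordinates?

Step 1: Rotate 180° → (9, 0)
Step 2: Reflect across line y = x → (0, 9)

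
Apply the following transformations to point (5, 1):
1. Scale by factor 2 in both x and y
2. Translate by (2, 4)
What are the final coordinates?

Step 1: Scale (5, 1) by 2 → (10, 2)
Step 2: Translate by (2, 4) → (12, 6)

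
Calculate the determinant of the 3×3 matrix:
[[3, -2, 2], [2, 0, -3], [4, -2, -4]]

Expansion along first row:
det = 3·det([[0,-3],[-2,-4]]) - -2·det([[2,-3],[4,-4]]) + 2·det([[2,0],[4,-2]])
    = 3·(0·-4 - -3·-2) - -2·(2·-4 - -3·4) + 2·(2·-2 - 0·4)
    = 3·-6 - -2·4 + 2·-4
    = -18 + 8 + -8 = -18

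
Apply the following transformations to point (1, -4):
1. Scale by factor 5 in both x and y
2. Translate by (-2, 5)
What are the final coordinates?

Step 1: Scale (1, -4) by 5 → (5, -20)
Step 2: Translate by (-2, 5) → (3, -15)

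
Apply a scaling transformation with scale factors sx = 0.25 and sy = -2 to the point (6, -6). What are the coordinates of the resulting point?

Scaling matrix:
[[0.25, 0], [0, -2]]
Result: (6 × 0.25, -6 × -2) = (1.5, 12)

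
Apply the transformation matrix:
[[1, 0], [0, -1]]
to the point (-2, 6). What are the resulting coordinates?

Matrix multiplication:
[[1, 0], [0, -1]] × [-2, 6]ᵀ
= [(1)(-2) + (0)(6), (0)(-2) + (-1)(6)]ᵀ
= [-2, -6]ᵀ
Result: (-2, -6)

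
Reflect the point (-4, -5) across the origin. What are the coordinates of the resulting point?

Reflection across origin: (-4, -5) → (4, 5)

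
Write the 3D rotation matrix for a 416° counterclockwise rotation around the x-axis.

Rotation matrix for counterclockwise 416° around x-axis:
cos(416°) = 0.5592, sin(416°) = 0.8290
Result: [[1, 0, 0], [0, 0.5592, -0.8290], [0, 0.8290, 0.5592]]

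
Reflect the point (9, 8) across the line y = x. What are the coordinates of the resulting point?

Reflection across line y = x: (9, 8) → (8, 9)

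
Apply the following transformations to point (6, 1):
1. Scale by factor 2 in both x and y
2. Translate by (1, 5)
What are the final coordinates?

Step 1: Scale (6, 1) by 2 → (12, 2)
Step 2: Translate by (1, 5) → (13, 7)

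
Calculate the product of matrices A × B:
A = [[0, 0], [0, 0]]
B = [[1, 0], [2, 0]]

Matrix multiplication:
C[0][0] = 0×1 + 0×2 = 0
C[0][1] = 0×0 + 0×0 = 0
C[1][0] = 0×1 + 0×2 = 0
C[1][1] = 0×0 + 0×0 = 0
Result: [[0, 0], [0, 0]]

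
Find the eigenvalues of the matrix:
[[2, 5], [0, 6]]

Characteristic equation: det(A - λI) = 0
λ² - (trace)λ + (det) = 0
trace = 2 + 6 = 8, det = (2)(6) - (5)(0) = 12
λ² - (8)λ + (12) = 0
λ = (8 ± √((8)² - 4·(12))) / 2 = (8 ± √16) / 2
Solving: λ = 2, 6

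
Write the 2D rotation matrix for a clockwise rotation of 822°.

Rotation matrix formula: [[cos θ, -sin θ], [sin θ, cos θ]]
A clockwise rotation by 822° is equivalent to a counterclockwise rotation by -822°.
For θ = -822°:
cos(-822°) = -0.2079
sin(-822°) = -0.9781
Result: [[-0.2079, 0.9781], [-0.9781, -0.2079]]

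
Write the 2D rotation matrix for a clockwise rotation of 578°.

Rotation matrix formula: [[cos θ, -sin θ], [sin θ, cos θ]]
A clockwise rotation by 578° is equivalent to a counterclockwise rotation by -578°.
For θ = -578°:
cos(-578°) = -0.7880
sin(-578°) = 0.6157
Result: [[-0.7880, -0.6157], [0.6157, -0.7880]]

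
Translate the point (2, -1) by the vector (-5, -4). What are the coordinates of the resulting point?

Translation by (-5, -4) (homogeneous matrix [[1, 0, -5], [0, 1, -4], [0, 0, 1]]):
x' = 2 + -5 = -3
y' = -1 + -4 = -5
Result: (-3, -5)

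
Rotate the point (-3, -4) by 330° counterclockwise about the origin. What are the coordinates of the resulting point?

Rotation matrix for 330°: [[cos 330°, -sin 330°], [sin 330°, cos 330°]] ≈ [[0.866025, 0.500000], [-0.500000, 0.866025]]
[[0.866025, 0.500000], [-0.500000, 0.866025]] × [-3, -4]ᵀ ≈ [-4.5981, -1.9641]ᵀ
Result: (-4.5981, -1.9641)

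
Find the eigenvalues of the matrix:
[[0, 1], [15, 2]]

Characteristic equation: det(A - λI) = 0
λ² - (trace)λ + (det) = 0
trace = 0 + 2 = 2, det = (0)(2) - (1)(15) = -15
λ² - (2)λ + (-15) = 0
λ = (2 ± √((2)² - 4·(-15))) / 2 = (2 ± √64) / 2
Solving: λ = -3, 5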